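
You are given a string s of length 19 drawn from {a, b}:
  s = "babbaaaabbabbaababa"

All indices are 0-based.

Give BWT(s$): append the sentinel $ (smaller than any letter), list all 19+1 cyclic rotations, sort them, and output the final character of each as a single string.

abbabababbaabba$baaa

rank  rotation              last
    0  $babbaaaabbabbaababa  a
    1  a$babbaaaabbabbaabab  b
    2  aaaabbabbaababa$babb  b
    3  aaabbabbaababa$babba  a
    4  aababa$babbaaaabbabb  b
    5  aabbabbaababa$babbaa  a
    6  aba$babbaaaabbabbaab  b
    7  ababa$babbaaaabbabba  a
    8  abbaaaabbabbaababa$b  b
    9  abbaababa$babbaaaabb  b
   10  abbabbaababa$babbaaa  a
   11  ba$babbaaaabbabbaaba  a
   12  baaaabbabbaababa$bab  b
   13  baababa$babbaaaabbab  b
   14  baba$babbaaaabbabbaa  a
   15  babbaaaabbabbaababa$  $
   16  babbaababa$babbaaaab  b
   17  bbaaaabbabbaababa$ba  a
   18  bbaababa$babbaaaabba  a
   19  bbabbaababa$babbaaaa  a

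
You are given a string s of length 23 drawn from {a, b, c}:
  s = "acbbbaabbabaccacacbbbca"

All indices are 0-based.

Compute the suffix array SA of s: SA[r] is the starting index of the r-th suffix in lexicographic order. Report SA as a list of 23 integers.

sorted suffixes:
  #0 SA[0]=22  'a'
  #1 SA[1]=5  'aabbabaccacacbbbca'
  #2 SA[2]=9  'abaccacacbbbca'
  #3 SA[3]=6  'abbabaccacacbbbca'
  #4 SA[4]=14  'acacbbbca'
  #5 SA[5]=0  'acbbbaabbabaccacacbbbca'
  #6 SA[6]=16  'acbbbca'
  #7 SA[7]=11  'accacacbbbca'
  #8 SA[8]=4  'baabbabaccacacbbbca'
  #9 SA[9]=8  'babaccacacbbbca'
  #10 SA[10]=10  'baccacacbbbca'
  #11 SA[11]=3  'bbaabbabaccacacbbbca'
  #12 SA[12]=7  'bbabaccacacbbbca'
  #13 SA[13]=2  'bbbaabbabaccacacbbbca'
  #14 SA[14]=18  'bbbca'
  #15 SA[15]=19  'bbca'
  #16 SA[16]=20  'bca'
  #17 SA[17]=21  'ca'
  #18 SA[18]=13  'cacacbbbca'
  #19 SA[19]=15  'cacbbbca'
  #20 SA[20]=1  'cbbbaabbabaccacacbbbca'
  #21 SA[21]=17  'cbbbca'
  #22 SA[22]=12  'ccacacbbbca'

[22, 5, 9, 6, 14, 0, 16, 11, 4, 8, 10, 3, 7, 2, 18, 19, 20, 21, 13, 15, 1, 17, 12]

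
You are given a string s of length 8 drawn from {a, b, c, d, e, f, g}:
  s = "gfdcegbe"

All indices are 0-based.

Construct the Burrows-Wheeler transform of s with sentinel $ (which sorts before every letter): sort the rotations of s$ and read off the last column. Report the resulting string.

rank  rotation   last
    0  $gfdcegbe  e
    1  be$gfdceg  g
    2  cegbe$gfd  d
    3  dcegbe$gf  f
    4  e$gfdcegb  b
    5  egbe$gfdc  c
    6  fdcegbe$g  g
    7  gbe$gfdce  e
    8  gfdcegbe$  $

egdfbcge$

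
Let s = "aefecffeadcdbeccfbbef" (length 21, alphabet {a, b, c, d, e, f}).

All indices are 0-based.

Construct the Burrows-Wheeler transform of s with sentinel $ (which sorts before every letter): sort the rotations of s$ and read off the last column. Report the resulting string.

fe$fdbedcecafbfbaecfec

rank  rotation                last
    0  $aefecffeadcdbeccfbbef  f
    1  adcdbeccfbbef$aefecffe  e
    2  aefecffeadcdbeccfbbef$  $
    3  bbef$aefecffeadcdbeccf  f
    4  beccfbbef$aefecffeadcd  d
    5  bef$aefecffeadcdbeccfb  b
    6  ccfbbef$aefecffeadcdbe  e
    7  cdbeccfbbef$aefecffead  d
    8  cfbbef$aefecffeadcdbec  c
    9  cffeadcdbeccfbbef$aefe  e
   10  dbeccfbbef$aefecffeadc  c
   11  dcdbeccfbbef$aefecffea  a
   12  eadcdbeccfbbef$aefecff  f
   13  eccfbbef$aefecffeadcdb  b
   14  ecffeadcdbeccfbbef$aef  f
   15  ef$aefecffeadcdbeccfbb  b
   16  efecffeadcdbeccfbbef$a  a
   17  f$aefecffeadcdbeccfbbe  e
   18  fbbef$aefecffeadcdbecc  c
   19  feadcdbeccfbbef$aefecf  f
   20  fecffeadcdbeccfbbef$ae  e
   21  ffeadcdbeccfbbef$aefec  c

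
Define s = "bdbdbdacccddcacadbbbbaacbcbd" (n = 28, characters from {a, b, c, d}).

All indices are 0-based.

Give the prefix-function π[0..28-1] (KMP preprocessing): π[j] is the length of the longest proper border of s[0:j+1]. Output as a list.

π[0] = 0
j=1 s[j]='d': π[1]=0 (border '')
j=2 s[j]='b': π[2]=1 (border 'b')
j=3 s[j]='d': π[3]=2 (border 'bd')
j=4 s[j]='b': π[4]=3 (border 'bdb')
j=5 s[j]='d': π[5]=4 (border 'bdbd')
j=6 s[j]='a': k: 4→2→0; π[6]=0 (border '')
j=7 s[j]='c': π[7]=0 (border '')
j=8 s[j]='c': π[8]=0 (border '')
j=9 s[j]='c': π[9]=0 (border '')
j=10 s[j]='d': π[10]=0 (border '')
j=11 s[j]='d': π[11]=0 (border '')
j=12 s[j]='c': π[12]=0 (border '')
j=13 s[j]='a': π[13]=0 (border '')
j=14 s[j]='c': π[14]=0 (border '')
j=15 s[j]='a': π[15]=0 (border '')
j=16 s[j]='d': π[16]=0 (border '')
j=17 s[j]='b': π[17]=1 (border 'b')
j=18 s[j]='b': k: 1→0; π[18]=1 (border 'b')
j=19 s[j]='b': k: 1→0; π[19]=1 (border 'b')
j=20 s[j]='b': k: 1→0; π[20]=1 (border 'b')
j=21 s[j]='a': k: 1→0; π[21]=0 (border '')
j=22 s[j]='a': π[22]=0 (border '')
j=23 s[j]='c': π[23]=0 (border '')
j=24 s[j]='b': π[24]=1 (border 'b')
j=25 s[j]='c': k: 1→0; π[25]=0 (border '')
j=26 s[j]='b': π[26]=1 (border 'b')
j=27 s[j]='d': π[27]=2 (border 'bd')

[0, 0, 1, 2, 3, 4, 0, 0, 0, 0, 0, 0, 0, 0, 0, 0, 0, 1, 1, 1, 1, 0, 0, 0, 1, 0, 1, 2]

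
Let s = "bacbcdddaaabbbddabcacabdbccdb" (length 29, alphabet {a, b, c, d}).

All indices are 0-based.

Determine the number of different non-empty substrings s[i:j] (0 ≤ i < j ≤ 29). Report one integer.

395

rank | idx | suffix
   0 |   8 | aaabbbddabcacabdbccdb
   1 |   9 | aabbbddabcacabdbccdb
   2 |  10 | abbbddabcacabdbccdb
   3 |  16 | abcacabdbccdb
   4 |  21 | abdbccdb
   5 |  19 | acabdbccdb
   6 |   1 | acbcdddaaabbbddabcacabdbccdb
   7 |  28 | b
   8 |   0 | bacbcdddaaabbbddabcacabdbccdb
   9 |  11 | bbbddabcacabdbccdb
  10 |  12 | bbddabcacabdbccdb
  11 |  17 | bcacabdbccdb
  12 |  24 | bccdb
  13 |   3 | bcdddaaabbbddabcacabdbccdb
  14 |  22 | bdbccdb
  15 |  13 | bddabcacabdbccdb
  16 |  20 | cabdbccdb
  17 |  18 | cacabdbccdb
  18 |   2 | cbcdddaaabbbddabcacabdbccdb
  19 |  25 | ccdb
  20 |  26 | cdb
  21 |   4 | cdddaaabbbddabcacabdbccdb
  22 |   7 | daaabbbddabcacabdbccdb
  23 |  15 | dabcacabdbccdb
  24 |  27 | db
  25 |  23 | dbccdb
  26 |   6 | ddaaabbbddabcacabdbccdb
  27 |  14 | ddabcacabdbccdb
  28 |   5 | dddaaabbbddabcacabdbccdb

SA = [8, 9, 10, 16, 21, 19, 1, 28, 0, 11, 12, 17, 24, 3, 22, 13, 20, 18, 2, 25, 26, 4, 7, 15, 27, 23, 6, 14, 5]
rank  pair      lcp
   1  s[8:],s[9:]  2  'aa'
   2  s[9:],s[10:]  1  'a'
   3  s[10:],s[16:]  2  'ab'
   4  s[16:],s[21:]  2  'ab'
   5  s[21:],s[19:]  1  'a'
   6  s[19:],s[1:]  2  'ac'
   7  s[1:],s[28:]  0  ''
   8  s[28:],s[0:]  1  'b'
   9  s[0:],s[11:]  1  'b'
  10  s[11:],s[12:]  2  'bb'
  11  s[12:],s[17:]  1  'b'
  12  s[17:],s[24:]  2  'bc'
  13  s[24:],s[3:]  2  'bc'
  14  s[3:],s[22:]  1  'b'
  15  s[22:],s[13:]  2  'bd'
  16  s[13:],s[20:]  0  ''
  17  s[20:],s[18:]  2  'ca'
  18  s[18:],s[2:]  1  'c'
  19  s[2:],s[25:]  1  'c'
  20  s[25:],s[26:]  1  'c'
  21  s[26:],s[4:]  2  'cd'
  22  s[4:],s[7:]  0  ''
  23  s[7:],s[15:]  2  'da'
  24  s[15:],s[27:]  1  'd'
  25  s[27:],s[23:]  2  'db'
  26  s[23:],s[6:]  1  'd'
  27  s[6:],s[14:]  3  'dda'
  28  s[14:],s[5:]  2  'dd'

n(n+1)/2 = 29·30/2 = 435
Σ LCP = 0 + 2 + 1 + 2 + 2 + 1 + 2 + 0 + 1 + 1 + 2 + 1 + 2 + 2 + 1 + 2 + 0 + 2 + 1 + 1 + 1 + 2 + 0 + 2 + 1 + 2 + 1 + 3 + 2 = 40
distinct = 435 − 40 = 395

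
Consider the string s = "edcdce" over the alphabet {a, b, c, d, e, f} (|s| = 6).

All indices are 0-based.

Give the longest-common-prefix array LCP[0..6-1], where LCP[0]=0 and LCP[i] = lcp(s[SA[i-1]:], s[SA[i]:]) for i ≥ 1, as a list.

[0, 1, 0, 2, 0, 1]

rank | idx | suffix
   0 |   2 | cdce
   1 |   4 | ce
   2 |   1 | dcdce
   3 |   3 | dce
   4 |   5 | e
   5 |   0 | edcdce

SA = [2, 4, 1, 3, 5, 0]
rank  pair      lcp
   1  s[2:],s[4:]  1  'c'
   2  s[4:],s[1:]  0  ''
   3  s[1:],s[3:]  2  'dc'
   4  s[3:],s[5:]  0  ''
   5  s[5:],s[0:]  1  'e'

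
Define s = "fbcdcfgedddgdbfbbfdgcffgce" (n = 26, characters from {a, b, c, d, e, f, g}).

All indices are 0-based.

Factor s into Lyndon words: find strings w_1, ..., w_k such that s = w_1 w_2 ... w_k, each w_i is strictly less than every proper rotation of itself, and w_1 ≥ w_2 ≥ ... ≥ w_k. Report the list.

["f", "bcdcfgedddgdbf", "bbfdgcffgce"]

emit factor 1: 'f' (i=0, period=1)
emit factor 2: 'bcdcfgedddgdbf' (i=1, period=14)
emit factor 3: 'bbfdgcffgce' (i=15, period=11)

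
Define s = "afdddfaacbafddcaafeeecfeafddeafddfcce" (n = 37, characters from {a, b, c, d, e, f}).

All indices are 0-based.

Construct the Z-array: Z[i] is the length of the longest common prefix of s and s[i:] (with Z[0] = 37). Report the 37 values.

Z[0]=37
i=1: i≥r, start 0; Z[1]=0
i=2: i≥r, start 0; Z[2]=0
i=3: i≥r, start 0; Z[3]=0
i=4: i≥r, start 0; Z[4]=0
i=5: i≥r, start 0; Z[5]=0
i=6: i≥r, start 0; Z[6]=1 extend→box=[6,7)
i=7: i≥r, start 0; Z[7]=1 extend→box=[7,8)
i=8: i≥r, start 0; Z[8]=0
i=9: i≥r, start 0; Z[9]=0
i=10: i≥r, start 0; Z[10]=4 extend→box=[10,14)
i=11: min(r-i=3, Z[1]=0)=0; Z[11]=0
i=12: min(r-i=2, Z[2]=0)=0; Z[12]=0
i=13: min(r-i=1, Z[3]=0)=0; Z[13]=0
i=14: i≥r, start 0; Z[14]=0
i=15: i≥r, start 0; Z[15]=1 extend→box=[15,16)
i=16: i≥r, start 0; Z[16]=2 extend→box=[16,18)
i=17: min(r-i=1, Z[1]=0)=0; Z[17]=0
i=18: i≥r, start 0; Z[18]=0
i=19: i≥r, start 0; Z[19]=0
i=20: i≥r, start 0; Z[20]=0
i=21: i≥r, start 0; Z[21]=0
i=22: i≥r, start 0; Z[22]=0
i=23: i≥r, start 0; Z[23]=0
i=24: i≥r, start 0; Z[24]=4 extend→box=[24,28)
i=25: min(r-i=3, Z[1]=0)=0; Z[25]=0
i=26: min(r-i=2, Z[2]=0)=0; Z[26]=0
i=27: min(r-i=1, Z[3]=0)=0; Z[27]=0
i=28: i≥r, start 0; Z[28]=0
i=29: i≥r, start 0; Z[29]=4 extend→box=[29,33)
i=30: min(r-i=3, Z[1]=0)=0; Z[30]=0
i=31: min(r-i=2, Z[2]=0)=0; Z[31]=0
i=32: min(r-i=1, Z[3]=0)=0; Z[32]=0
i=33: i≥r, start 0; Z[33]=0
i=34: i≥r, start 0; Z[34]=0
i=35: i≥r, start 0; Z[35]=0
i=36: i≥r, start 0; Z[36]=0

[37, 0, 0, 0, 0, 0, 1, 1, 0, 0, 4, 0, 0, 0, 0, 1, 2, 0, 0, 0, 0, 0, 0, 0, 4, 0, 0, 0, 0, 4, 0, 0, 0, 0, 0, 0, 0]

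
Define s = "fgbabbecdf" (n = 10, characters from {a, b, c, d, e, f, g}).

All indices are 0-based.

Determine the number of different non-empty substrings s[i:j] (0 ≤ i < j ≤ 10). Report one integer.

rank→(start, suffix):
  0 → (3, 'abbecdf')
  1 → (2, 'babbecdf')
  2 → (4, 'bbecdf')
  3 → (5, 'becdf')
  4 → (7, 'cdf')
  5 → (8, 'df')
  6 → (6, 'ecdf')
  7 → (9, 'f')
  8 → (0, 'fgbabbecdf')
  9 → (1, 'gbabbecdf')

SA = [3, 2, 4, 5, 7, 8, 6, 9, 0, 1]
rank  pair      lcp
   1  s[3:],s[2:]  0  ''
   2  s[2:],s[4:]  1  'b'
   3  s[4:],s[5:]  1  'b'
   4  s[5:],s[7:]  0  ''
   5  s[7:],s[8:]  0  ''
   6  s[8:],s[6:]  0  ''
   7  s[6:],s[9:]  0  ''
   8  s[9:],s[0:]  1  'f'
   9  s[0:],s[1:]  0  ''

n(n+1)/2 = 10·11/2 = 55
Σ LCP = 0 + 0 + 1 + 1 + 0 + 0 + 0 + 0 + 1 + 0 = 3
distinct = 55 − 3 = 52

52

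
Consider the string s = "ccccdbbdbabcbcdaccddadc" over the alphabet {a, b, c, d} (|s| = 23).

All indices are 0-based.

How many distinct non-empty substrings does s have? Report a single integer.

rank | idx | suffix
   0 |   9 | abcbcdaccddadc
   1 |  15 | accddadc
   2 |  20 | adc
   3 |   8 | babcbcdaccddadc
   4 |   5 | bbdbabcbcdaccddadc
   5 |  10 | bcbcdaccddadc
   6 |  12 | bcdaccddadc
   7 |   6 | bdbabcbcdaccddadc
   8 |  22 | c
   9 |  11 | cbcdaccddadc
  10 |   0 | ccccdbbdbabcbcdaccddadc
  11 |   1 | cccdbbdbabcbcdaccddadc
  12 |   2 | ccdbbdbabcbcdaccddadc
  13 |  16 | ccddadc
  14 |  13 | cdaccddadc
  15 |   3 | cdbbdbabcbcdaccddadc
  16 |  17 | cddadc
  17 |  14 | daccddadc
  18 |  19 | dadc
  19 |   7 | dbabcbcdaccddadc
  20 |   4 | dbbdbabcbcdaccddadc
  21 |  21 | dc
  22 |  18 | ddadc

SA = [9, 15, 20, 8, 5, 10, 12, 6, 22, 11, 0, 1, 2, 16, 13, 3, 17, 14, 19, 7, 4, 21, 18]
i: (SA[i-1],SA[i]) lcp shared
  1: (9,15) 1 'a'
  2: (15,20) 1 'a'
  3: (20,8) 0 ''
  4: (8,5) 1 'b'
  5: (5,10) 1 'b'
  6: (10,12) 2 'bc'
  7: (12,6) 1 'b'
  8: (6,22) 0 ''
  9: (22,11) 1 'c'
  10: (11,0) 1 'c'
  11: (0,1) 3 'ccc'
  12: (1,2) 2 'cc'
  13: (2,16) 3 'ccd'
  14: (16,13) 1 'c'
  15: (13,3) 2 'cd'
  16: (3,17) 2 'cd'
  17: (17,14) 0 ''
  18: (14,19) 2 'da'
  19: (19,7) 1 'd'
  20: (7,4) 2 'db'
  21: (4,21) 1 'd'
  22: (21,18) 1 'd'

n(n+1)/2 = 23·24/2 = 276
Σ LCP = 0 + 1 + 1 + 0 + 1 + 1 + 2 + 1 + 0 + 1 + 1 + 3 + 2 + 3 + 1 + 2 + 2 + 0 + 2 + 1 + 2 + 1 + 1 = 29
distinct = 276 − 29 = 247

247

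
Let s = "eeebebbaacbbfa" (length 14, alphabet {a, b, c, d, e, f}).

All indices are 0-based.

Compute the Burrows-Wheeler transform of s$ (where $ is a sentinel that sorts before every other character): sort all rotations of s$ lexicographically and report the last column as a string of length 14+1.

afbabecebabee$b

rank  rotation         last
    0  $eeebebbaacbbfa  a
    1  a$eeebebbaacbbf  f
    2  aacbbfa$eeebebb  b
    3  acbbfa$eeebebba  a
    4  baacbbfa$eeebeb  b
    5  bbaacbbfa$eeebe  e
    6  bbfa$eeebebbaac  c
    7  bebbaacbbfa$eee  e
    8  bfa$eeebebbaacb  b
    9  cbbfa$eeebebbaa  a
   10  ebbaacbbfa$eeeb  b
   11  ebebbaacbbfa$ee  e
   12  eebebbaacbbfa$e  e
   13  eeebebbaacbbfa$  $
   14  fa$eeebebbaacbb  b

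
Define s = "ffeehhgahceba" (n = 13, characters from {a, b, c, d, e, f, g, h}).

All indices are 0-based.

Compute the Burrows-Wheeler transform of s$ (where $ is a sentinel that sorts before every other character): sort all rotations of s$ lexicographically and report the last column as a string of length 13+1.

rank  rotation        last
    0  $ffeehhgahceba  a
    1  a$ffeehhgahceb  b
    2  ahceba$ffeehhg  g
    3  ba$ffeehhgahce  e
    4  ceba$ffeehhgah  h
    5  eba$ffeehhgahc  c
    6  eehhgahceba$ff  f
    7  ehhgahceba$ffe  e
    8  feehhgahceba$f  f
    9  ffeehhgahceba$  $
   10  gahceba$ffeehh  h
   11  hceba$ffeehhga  a
   12  hgahceba$ffeeh  h
   13  hhgahceba$ffee  e

abgehcfef$hahe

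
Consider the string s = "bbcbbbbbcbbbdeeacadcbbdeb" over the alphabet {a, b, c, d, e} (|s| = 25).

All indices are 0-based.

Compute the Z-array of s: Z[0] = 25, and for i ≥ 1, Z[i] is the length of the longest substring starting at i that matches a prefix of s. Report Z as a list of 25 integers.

Z[0]=25
i=1: outside box; Z[1]=1 extend→box=[1,2)
i=2: outside box; Z[2]=0
i=3: outside box; Z[3]=2 extend→box=[3,5)
i=4: min(r-i=1, Z[1]=1)=1; Z[4]=2 extend→box=[4,6)
i=5: min(r-i=1, Z[1]=1)=1; Z[5]=2 extend→box=[5,7)
i=6: min(r-i=1, Z[1]=1)=1; Z[6]=6 extend→box=[6,12)
i=7: min(r-i=5, Z[1]=1)=1; Z[7]=1
i=8: min(r-i=4, Z[2]=0)=0; Z[8]=0
i=9: min(r-i=3, Z[3]=2)=2; Z[9]=2
i=10: min(r-i=2, Z[4]=2)=2; Z[10]=2
i=11: min(r-i=1, Z[5]=2)=1; Z[11]=1
i=12: outside box; Z[12]=0
i=13: outside box; Z[13]=0
i=14: outside box; Z[14]=0
i=15: outside box; Z[15]=0
i=16: outside box; Z[16]=0
i=17: outside box; Z[17]=0
i=18: outside box; Z[18]=0
i=19: outside box; Z[19]=0
i=20: outside box; Z[20]=2 extend→box=[20,22)
i=21: min(r-i=1, Z[1]=1)=1; Z[21]=1
i=22: outside box; Z[22]=0
i=23: outside box; Z[23]=0
i=24: outside box; Z[24]=1 extend→box=[24,25)

[25, 1, 0, 2, 2, 2, 6, 1, 0, 2, 2, 1, 0, 0, 0, 0, 0, 0, 0, 0, 2, 1, 0, 0, 1]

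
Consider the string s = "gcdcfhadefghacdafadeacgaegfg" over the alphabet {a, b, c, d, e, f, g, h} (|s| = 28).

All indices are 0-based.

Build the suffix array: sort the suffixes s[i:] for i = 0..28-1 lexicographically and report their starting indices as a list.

sorted suffixes:
  #0 SA[0]=12  'acdafadeacgaegfg'
  #1 SA[1]=20  'acgaegfg'
  #2 SA[2]=17  'adeacgaegfg'
  #3 SA[3]=6  'adefghacdafadeacgaegfg'
  #4 SA[4]=23  'aegfg'
  #5 SA[5]=15  'afadeacgaegfg'
  #6 SA[6]=13  'cdafadeacgaegfg'
  #7 SA[7]=1  'cdcfhadefghacdafadeacgaegfg'
  #8 SA[8]=3  'cfhadefghacdafadeacgaegfg'
  #9 SA[9]=21  'cgaegfg'
  #10 SA[10]=14  'dafadeacgaegfg'
  #11 SA[11]=2  'dcfhadefghacdafadeacgaegfg'
  #12 SA[12]=18  'deacgaegfg'
  #13 SA[13]=7  'defghacdafadeacgaegfg'
  #14 SA[14]=19  'eacgaegfg'
  #15 SA[15]=8  'efghacdafadeacgaegfg'
  #16 SA[16]=24  'egfg'
  #17 SA[17]=16  'fadeacgaegfg'
  #18 SA[18]=26  'fg'
  #19 SA[19]=9  'fghacdafadeacgaegfg'
  #20 SA[20]=4  'fhadefghacdafadeacgaegfg'
  #21 SA[21]=27  'g'
  #22 SA[22]=22  'gaegfg'
  #23 SA[23]=0  'gcdcfhadefghacdafadeacgaegfg'
  #24 SA[24]=25  'gfg'
  #25 SA[25]=10  'ghacdafadeacgaegfg'
  #26 SA[26]=11  'hacdafadeacgaegfg'
  #27 SA[27]=5  'hadefghacdafadeacgaegfg'

[12, 20, 17, 6, 23, 15, 13, 1, 3, 21, 14, 2, 18, 7, 19, 8, 24, 16, 26, 9, 4, 27, 22, 0, 25, 10, 11, 5]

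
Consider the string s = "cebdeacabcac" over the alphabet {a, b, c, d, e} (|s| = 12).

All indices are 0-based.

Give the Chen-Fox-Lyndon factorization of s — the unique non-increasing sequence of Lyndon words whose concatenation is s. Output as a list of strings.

emit factor 1: 'ce' (i=0, period=2)
emit factor 2: 'bde' (i=2, period=3)
emit factor 3: 'ac' (i=5, period=2)
emit factor 4: 'abcac' (i=7, period=5)

["ce", "bde", "ac", "abcac"]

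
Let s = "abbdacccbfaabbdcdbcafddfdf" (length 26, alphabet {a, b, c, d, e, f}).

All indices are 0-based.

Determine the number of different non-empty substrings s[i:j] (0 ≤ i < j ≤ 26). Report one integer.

321

sorted suffixes:
  #0 SA[0]=10  'aabbdcdbcafddfdf'
  #1 SA[1]=0  'abbdacccbfaabbdcdbcafddfdf'
  #2 SA[2]=11  'abbdcdbcafddfdf'
  #3 SA[3]=4  'acccbfaabbdcdbcafddfdf'
  #4 SA[4]=19  'afddfdf'
  #5 SA[5]=1  'bbdacccbfaabbdcdbcafddfdf'
  #6 SA[6]=12  'bbdcdbcafddfdf'
  #7 SA[7]=17  'bcafddfdf'
  #8 SA[8]=2  'bdacccbfaabbdcdbcafddfdf'
  #9 SA[9]=13  'bdcdbcafddfdf'
  #10 SA[10]=8  'bfaabbdcdbcafddfdf'
  #11 SA[11]=18  'cafddfdf'
  #12 SA[12]=7  'cbfaabbdcdbcafddfdf'
  #13 SA[13]=6  'ccbfaabbdcdbcafddfdf'
  #14 SA[14]=5  'cccbfaabbdcdbcafddfdf'
  #15 SA[15]=15  'cdbcafddfdf'
  #16 SA[16]=3  'dacccbfaabbdcdbcafddfdf'
  #17 SA[17]=16  'dbcafddfdf'
  #18 SA[18]=14  'dcdbcafddfdf'
  #19 SA[19]=21  'ddfdf'
  #20 SA[20]=24  'df'
  #21 SA[21]=22  'dfdf'
  #22 SA[22]=25  'f'
  #23 SA[23]=9  'faabbdcdbcafddfdf'
  #24 SA[24]=20  'fddfdf'
  #25 SA[25]=23  'fdf'

SA = [10, 0, 11, 4, 19, 1, 12, 17, 2, 13, 8, 18, 7, 6, 5, 15, 3, 16, 14, 21, 24, 22, 25, 9, 20, 23]
rank  pair      lcp
   1  s[10:],s[0:]  1  'a'
   2  s[0:],s[11:]  4  'abbd'
   3  s[11:],s[4:]  1  'a'
   4  s[4:],s[19:]  1  'a'
   5  s[19:],s[1:]  0  ''
   6  s[1:],s[12:]  3  'bbd'
   7  s[12:],s[17:]  1  'b'
   8  s[17:],s[2:]  1  'b'
   9  s[2:],s[13:]  2  'bd'
  10  s[13:],s[8:]  1  'b'
  11  s[8:],s[18:]  0  ''
  12  s[18:],s[7:]  1  'c'
  13  s[7:],s[6:]  1  'c'
  14  s[6:],s[5:]  2  'cc'
  15  s[5:],s[15:]  1  'c'
  16  s[15:],s[3:]  0  ''
  17  s[3:],s[16:]  1  'd'
  18  s[16:],s[14:]  1  'd'
  19  s[14:],s[21:]  1  'd'
  20  s[21:],s[24:]  1  'd'
  21  s[24:],s[22:]  2  'df'
  22  s[22:],s[25:]  0  ''
  23  s[25:],s[9:]  1  'f'
  24  s[9:],s[20:]  1  'f'
  25  s[20:],s[23:]  2  'fd'

n(n+1)/2 = 26·27/2 = 351
Σ LCP = 0 + 1 + 4 + 1 + 1 + 0 + 3 + 1 + 1 + 2 + 1 + 0 + 1 + 1 + 2 + 1 + 0 + 1 + 1 + 1 + 1 + 2 + 0 + 1 + 1 + 2 = 30
distinct = 351 − 30 = 321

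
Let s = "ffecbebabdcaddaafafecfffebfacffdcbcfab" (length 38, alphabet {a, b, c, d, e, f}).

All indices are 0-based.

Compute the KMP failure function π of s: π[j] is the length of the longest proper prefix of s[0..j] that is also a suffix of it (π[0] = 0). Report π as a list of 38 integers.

[0, 1, 0, 0, 0, 0, 0, 0, 0, 0, 0, 0, 0, 0, 0, 0, 1, 0, 1, 0, 0, 1, 2, 2, 3, 0, 1, 0, 0, 1, 2, 0, 0, 0, 0, 1, 0, 0]

π[0] = 0
j=1 s[j]='f': π[1]=1 (border 'f')
j=2 s[j]='e': k: 1→0; π[2]=0 (border '')
j=3 s[j]='c': π[3]=0 (border '')
j=4 s[j]='b': π[4]=0 (border '')
j=5 s[j]='e': π[5]=0 (border '')
j=6 s[j]='b': π[6]=0 (border '')
j=7 s[j]='a': π[7]=0 (border '')
j=8 s[j]='b': π[8]=0 (border '')
j=9 s[j]='d': π[9]=0 (border '')
j=10 s[j]='c': π[10]=0 (border '')
j=11 s[j]='a': π[11]=0 (border '')
j=12 s[j]='d': π[12]=0 (border '')
j=13 s[j]='d': π[13]=0 (border '')
j=14 s[j]='a': π[14]=0 (border '')
j=15 s[j]='a': π[15]=0 (border '')
j=16 s[j]='f': π[16]=1 (border 'f')
j=17 s[j]='a': k: 1→0; π[17]=0 (border '')
j=18 s[j]='f': π[18]=1 (border 'f')
j=19 s[j]='e': k: 1→0; π[19]=0 (border '')
j=20 s[j]='c': π[20]=0 (border '')
j=21 s[j]='f': π[21]=1 (border 'f')
j=22 s[j]='f': π[22]=2 (border 'ff')
j=23 s[j]='f': k: 2→1; π[23]=2 (border 'ff')
j=24 s[j]='e': π[24]=3 (border 'ffe')
j=25 s[j]='b': k: 3→0; π[25]=0 (border '')
j=26 s[j]='f': π[26]=1 (border 'f')
j=27 s[j]='a': k: 1→0; π[27]=0 (border '')
j=28 s[j]='c': π[28]=0 (border '')
j=29 s[j]='f': π[29]=1 (border 'f')
j=30 s[j]='f': π[30]=2 (border 'ff')
j=31 s[j]='d': k: 2→1→0; π[31]=0 (border '')
j=32 s[j]='c': π[32]=0 (border '')
j=33 s[j]='b': π[33]=0 (border '')
j=34 s[j]='c': π[34]=0 (border '')
j=35 s[j]='f': π[35]=1 (border 'f')
j=36 s[j]='a': k: 1→0; π[36]=0 (border '')
j=37 s[j]='b': π[37]=0 (border '')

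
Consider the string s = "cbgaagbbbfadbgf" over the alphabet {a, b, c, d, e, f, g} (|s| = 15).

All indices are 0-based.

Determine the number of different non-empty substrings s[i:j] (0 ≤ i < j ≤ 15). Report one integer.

109

sorted suffixes:
  #0 SA[0]=3  'aagbbbfadbgf'
  #1 SA[1]=10  'adbgf'
  #2 SA[2]=4  'agbbbfadbgf'
  #3 SA[3]=6  'bbbfadbgf'
  #4 SA[4]=7  'bbfadbgf'
  #5 SA[5]=8  'bfadbgf'
  #6 SA[6]=1  'bgaagbbbfadbgf'
  #7 SA[7]=12  'bgf'
  #8 SA[8]=0  'cbgaagbbbfadbgf'
  #9 SA[9]=11  'dbgf'
  #10 SA[10]=14  'f'
  #11 SA[11]=9  'fadbgf'
  #12 SA[12]=2  'gaagbbbfadbgf'
  #13 SA[13]=5  'gbbbfadbgf'
  #14 SA[14]=13  'gf'

SA = [3, 10, 4, 6, 7, 8, 1, 12, 0, 11, 14, 9, 2, 5, 13]
i: (SA[i-1],SA[i]) lcp shared
  1: (3,10) 1 'a'
  2: (10,4) 1 'a'
  3: (4,6) 0 ''
  4: (6,7) 2 'bb'
  5: (7,8) 1 'b'
  6: (8,1) 1 'b'
  7: (1,12) 2 'bg'
  8: (12,0) 0 ''
  9: (0,11) 0 ''
  10: (11,14) 0 ''
  11: (14,9) 1 'f'
  12: (9,2) 0 ''
  13: (2,5) 1 'g'
  14: (5,13) 1 'g'

n(n+1)/2 = 15·16/2 = 120
Σ LCP = 0 + 1 + 1 + 0 + 2 + 1 + 1 + 2 + 0 + 0 + 0 + 1 + 0 + 1 + 1 = 11
distinct = 120 − 11 = 109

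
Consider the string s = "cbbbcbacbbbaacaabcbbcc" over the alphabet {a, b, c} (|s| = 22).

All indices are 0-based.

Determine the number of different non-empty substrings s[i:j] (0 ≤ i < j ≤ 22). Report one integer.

216

sorted suffixes:
  #0 SA[0]=14  'aabcbbcc'
  #1 SA[1]=11  'aacaabcbbcc'
  #2 SA[2]=15  'abcbbcc'
  #3 SA[3]=12  'acaabcbbcc'
  #4 SA[4]=6  'acbbbaacaabcbbcc'
  #5 SA[5]=10  'baacaabcbbcc'
  #6 SA[6]=5  'bacbbbaacaabcbbcc'
  #7 SA[7]=9  'bbaacaabcbbcc'
  #8 SA[8]=8  'bbbaacaabcbbcc'
  #9 SA[9]=1  'bbbcbacbbbaacaabcbbcc'
  #10 SA[10]=2  'bbcbacbbbaacaabcbbcc'
  #11 SA[11]=18  'bbcc'
  #12 SA[12]=3  'bcbacbbbaacaabcbbcc'
  #13 SA[13]=16  'bcbbcc'
  #14 SA[14]=19  'bcc'
  #15 SA[15]=21  'c'
  #16 SA[16]=13  'caabcbbcc'
  #17 SA[17]=4  'cbacbbbaacaabcbbcc'
  #18 SA[18]=7  'cbbbaacaabcbbcc'
  #19 SA[19]=0  'cbbbcbacbbbaacaabcbbcc'
  #20 SA[20]=17  'cbbcc'
  #21 SA[21]=20  'cc'

SA = [14, 11, 15, 12, 6, 10, 5, 9, 8, 1, 2, 18, 3, 16, 19, 21, 13, 4, 7, 0, 17, 20]
i: (SA[i-1],SA[i]) lcp shared
  1: (14,11) 2 'aa'
  2: (11,15) 1 'a'
  3: (15,12) 1 'a'
  4: (12,6) 2 'ac'
  5: (6,10) 0 ''
  6: (10,5) 2 'ba'
  7: (5,9) 1 'b'
  8: (9,8) 2 'bb'
  9: (8,1) 3 'bbb'
  10: (1,2) 2 'bb'
  11: (2,18) 3 'bbc'
  12: (18,3) 1 'b'
  13: (3,16) 3 'bcb'
  14: (16,19) 2 'bc'
  15: (19,21) 0 ''
  16: (21,13) 1 'c'
  17: (13,4) 1 'c'
  18: (4,7) 2 'cb'
  19: (7,0) 4 'cbbb'
  20: (0,17) 3 'cbb'
  21: (17,20) 1 'c'

n(n+1)/2 = 22·23/2 = 253
Σ LCP = 0 + 2 + 1 + 1 + 2 + 0 + 2 + 1 + 2 + 3 + 2 + 3 + 1 + 3 + 2 + 0 + 1 + 1 + 2 + 4 + 3 + 1 = 37
distinct = 253 − 37 = 216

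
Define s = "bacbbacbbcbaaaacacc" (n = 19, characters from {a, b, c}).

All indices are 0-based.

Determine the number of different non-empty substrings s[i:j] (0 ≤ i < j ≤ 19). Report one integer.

157

sorted suffixes:
  #0 SA[0]=11  'aaaacacc'
  #1 SA[1]=12  'aaacacc'
  #2 SA[2]=13  'aacacc'
  #3 SA[3]=14  'acacc'
  #4 SA[4]=1  'acbbacbbcbaaaacacc'
  #5 SA[5]=5  'acbbcbaaaacacc'
  #6 SA[6]=16  'acc'
  #7 SA[7]=10  'baaaacacc'
  #8 SA[8]=0  'bacbbacbbcbaaaacacc'
  #9 SA[9]=4  'bacbbcbaaaacacc'
  #10 SA[10]=3  'bbacbbcbaaaacacc'
  #11 SA[11]=7  'bbcbaaaacacc'
  #12 SA[12]=8  'bcbaaaacacc'
  #13 SA[13]=18  'c'
  #14 SA[14]=15  'cacc'
  #15 SA[15]=9  'cbaaaacacc'
  #16 SA[16]=2  'cbbacbbcbaaaacacc'
  #17 SA[17]=6  'cbbcbaaaacacc'
  #18 SA[18]=17  'cc'

SA = [11, 12, 13, 14, 1, 5, 16, 10, 0, 4, 3, 7, 8, 18, 15, 9, 2, 6, 17]
rank  pair      lcp
   1  s[11:],s[12:]  3  'aaa'
   2  s[12:],s[13:]  2  'aa'
   3  s[13:],s[14:]  1  'a'
   4  s[14:],s[1:]  2  'ac'
   5  s[1:],s[5:]  4  'acbb'
   6  s[5:],s[16:]  2  'ac'
   7  s[16:],s[10:]  0  ''
   8  s[10:],s[0:]  2  'ba'
   9  s[0:],s[4:]  5  'bacbb'
  10  s[4:],s[3:]  1  'b'
  11  s[3:],s[7:]  2  'bb'
  12  s[7:],s[8:]  1  'b'
  13  s[8:],s[18:]  0  ''
  14  s[18:],s[15:]  1  'c'
  15  s[15:],s[9:]  1  'c'
  16  s[9:],s[2:]  2  'cb'
  17  s[2:],s[6:]  3  'cbb'
  18  s[6:],s[17:]  1  'c'

n(n+1)/2 = 19·20/2 = 190
Σ LCP = 0 + 3 + 2 + 1 + 2 + 4 + 2 + 0 + 2 + 5 + 1 + 2 + 1 + 0 + 1 + 1 + 2 + 3 + 1 = 33
distinct = 190 − 33 = 157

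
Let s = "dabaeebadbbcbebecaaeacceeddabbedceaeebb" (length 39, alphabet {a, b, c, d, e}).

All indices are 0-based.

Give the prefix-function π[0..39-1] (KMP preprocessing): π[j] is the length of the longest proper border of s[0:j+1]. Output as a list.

[0, 0, 0, 0, 0, 0, 0, 0, 1, 0, 0, 0, 0, 0, 0, 0, 0, 0, 0, 0, 0, 0, 0, 0, 0, 1, 1, 2, 3, 0, 0, 1, 0, 0, 0, 0, 0, 0, 0]

π[0] = 0
j=1 s[j]='a': π[1]=0 (border '')
j=2 s[j]='b': π[2]=0 (border '')
j=3 s[j]='a': π[3]=0 (border '')
j=4 s[j]='e': π[4]=0 (border '')
j=5 s[j]='e': π[5]=0 (border '')
j=6 s[j]='b': π[6]=0 (border '')
j=7 s[j]='a': π[7]=0 (border '')
j=8 s[j]='d': π[8]=1 (border 'd')
j=9 s[j]='b': k: 1→0; π[9]=0 (border '')
j=10 s[j]='b': π[10]=0 (border '')
j=11 s[j]='c': π[11]=0 (border '')
j=12 s[j]='b': π[12]=0 (border '')
j=13 s[j]='e': π[13]=0 (border '')
j=14 s[j]='b': π[14]=0 (border '')
j=15 s[j]='e': π[15]=0 (border '')
j=16 s[j]='c': π[16]=0 (border '')
j=17 s[j]='a': π[17]=0 (border '')
j=18 s[j]='a': π[18]=0 (border '')
j=19 s[j]='e': π[19]=0 (border '')
j=20 s[j]='a': π[20]=0 (border '')
j=21 s[j]='c': π[21]=0 (border '')
j=22 s[j]='c': π[22]=0 (border '')
j=23 s[j]='e': π[23]=0 (border '')
j=24 s[j]='e': π[24]=0 (border '')
j=25 s[j]='d': π[25]=1 (border 'd')
j=26 s[j]='d': k: 1→0; π[26]=1 (border 'd')
j=27 s[j]='a': π[27]=2 (border 'da')
j=28 s[j]='b': π[28]=3 (border 'dab')
j=29 s[j]='b': k: 3→0; π[29]=0 (border '')
j=30 s[j]='e': π[30]=0 (border '')
j=31 s[j]='d': π[31]=1 (border 'd')
j=32 s[j]='c': k: 1→0; π[32]=0 (border '')
j=33 s[j]='e': π[33]=0 (border '')
j=34 s[j]='a': π[34]=0 (border '')
j=35 s[j]='e': π[35]=0 (border '')
j=36 s[j]='e': π[36]=0 (border '')
j=37 s[j]='b': π[37]=0 (border '')
j=38 s[j]='b': π[38]=0 (border '')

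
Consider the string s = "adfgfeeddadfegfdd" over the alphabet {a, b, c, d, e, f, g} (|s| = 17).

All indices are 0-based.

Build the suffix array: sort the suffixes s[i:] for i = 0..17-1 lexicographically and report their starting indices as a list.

rank | idx | suffix
   0 |   9 | adfegfdd
   1 |   0 | adfgfeeddadfegfdd
   2 |  16 | d
   3 |   8 | dadfegfdd
   4 |  15 | dd
   5 |   7 | ddadfegfdd
   6 |  10 | dfegfdd
   7 |   1 | dfgfeeddadfegfdd
   8 |   6 | eddadfegfdd
   9 |   5 | eeddadfegfdd
  10 |  12 | egfdd
  11 |  14 | fdd
  12 |   4 | feeddadfegfdd
  13 |  11 | fegfdd
  14 |   2 | fgfeeddadfegfdd
  15 |  13 | gfdd
  16 |   3 | gfeeddadfegfdd

[9, 0, 16, 8, 15, 7, 10, 1, 6, 5, 12, 14, 4, 11, 2, 13, 3]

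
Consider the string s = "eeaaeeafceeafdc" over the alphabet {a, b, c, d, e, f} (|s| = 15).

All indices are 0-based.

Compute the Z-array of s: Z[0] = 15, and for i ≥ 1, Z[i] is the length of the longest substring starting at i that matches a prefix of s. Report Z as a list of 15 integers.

Z[0]=15
i=1: outside box; Z[1]=1 extend→box=[1,2)
i=2: outside box; Z[2]=0
i=3: outside box; Z[3]=0
i=4: outside box; Z[4]=3 extend→box=[4,7)
i=5: min(r-i=2, Z[1]=1)=1; Z[5]=1
i=6: min(r-i=1, Z[2]=0)=0; Z[6]=0
i=7: outside box; Z[7]=0
i=8: outside box; Z[8]=0
i=9: outside box; Z[9]=3 extend→box=[9,12)
i=10: min(r-i=2, Z[1]=1)=1; Z[10]=1
i=11: min(r-i=1, Z[2]=0)=0; Z[11]=0
i=12: outside box; Z[12]=0
i=13: outside box; Z[13]=0
i=14: outside box; Z[14]=0

[15, 1, 0, 0, 3, 1, 0, 0, 0, 3, 1, 0, 0, 0, 0]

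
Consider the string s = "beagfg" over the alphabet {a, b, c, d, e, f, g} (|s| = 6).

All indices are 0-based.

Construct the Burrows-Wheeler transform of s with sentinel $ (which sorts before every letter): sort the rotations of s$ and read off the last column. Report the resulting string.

ge$bgfa

rank  rotation last
    0  $beagfg  g
    1  agfg$be  e
    2  beagfg$  $
    3  eagfg$b  b
    4  fg$beag  g
    5  g$beagf  f
    6  gfg$bea  a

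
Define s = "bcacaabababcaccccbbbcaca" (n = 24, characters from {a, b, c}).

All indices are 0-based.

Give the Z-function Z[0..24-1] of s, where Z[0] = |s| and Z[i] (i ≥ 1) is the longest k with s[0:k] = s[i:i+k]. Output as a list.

[24, 0, 0, 0, 0, 0, 1, 0, 1, 0, 4, 0, 0, 0, 0, 0, 0, 1, 1, 5, 0, 0, 0, 0]

Z[0]=24
i=1: i≥r, start 0; Z[1]=0
i=2: i≥r, start 0; Z[2]=0
i=3: i≥r, start 0; Z[3]=0
i=4: i≥r, start 0; Z[4]=0
i=5: i≥r, start 0; Z[5]=0
i=6: i≥r, start 0; Z[6]=1 scan→box=[6,7)
i=7: i≥r, start 0; Z[7]=0
i=8: i≥r, start 0; Z[8]=1 scan→box=[8,9)
i=9: i≥r, start 0; Z[9]=0
i=10: i≥r, start 0; Z[10]=4 scan→box=[10,14)
i=11: min(r-i=3, Z[1]=0)=0; Z[11]=0
i=12: min(r-i=2, Z[2]=0)=0; Z[12]=0
i=13: min(r-i=1, Z[3]=0)=0; Z[13]=0
i=14: i≥r, start 0; Z[14]=0
i=15: i≥r, start 0; Z[15]=0
i=16: i≥r, start 0; Z[16]=0
i=17: i≥r, start 0; Z[17]=1 scan→box=[17,18)
i=18: i≥r, start 0; Z[18]=1 scan→box=[18,19)
i=19: i≥r, start 0; Z[19]=5 scan→box=[19,24)
i=20: min(r-i=4, Z[1]=0)=0; Z[20]=0
i=21: min(r-i=3, Z[2]=0)=0; Z[21]=0
i=22: min(r-i=2, Z[3]=0)=0; Z[22]=0
i=23: min(r-i=1, Z[4]=0)=0; Z[23]=0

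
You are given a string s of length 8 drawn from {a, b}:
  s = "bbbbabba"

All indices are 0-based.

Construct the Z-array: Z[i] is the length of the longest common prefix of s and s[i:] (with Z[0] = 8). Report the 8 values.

[8, 3, 2, 1, 0, 2, 1, 0]

Z[0]=8
i=1: i≥r, start 0; Z[1]=3 grow→box=[1,4)
i=2: min(r-i=2, Z[1]=3)=2; Z[2]=2
i=3: min(r-i=1, Z[2]=2)=1; Z[3]=1
i=4: i≥r, start 0; Z[4]=0
i=5: i≥r, start 0; Z[5]=2 grow→box=[5,7)
i=6: min(r-i=1, Z[1]=3)=1; Z[6]=1
i=7: i≥r, start 0; Z[7]=0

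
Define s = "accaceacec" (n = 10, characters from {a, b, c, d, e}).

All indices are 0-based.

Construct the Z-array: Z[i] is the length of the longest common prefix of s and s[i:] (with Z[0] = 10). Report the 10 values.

[10, 0, 0, 2, 0, 0, 2, 0, 0, 0]

Z[0]=10
i=1: fresh scan; Z[1]=0
i=2: fresh scan; Z[2]=0
i=3: fresh scan; Z[3]=2 extend→box=[3,5)
i=4: min(r-i=1, Z[1]=0)=0; Z[4]=0
i=5: fresh scan; Z[5]=0
i=6: fresh scan; Z[6]=2 extend→box=[6,8)
i=7: min(r-i=1, Z[1]=0)=0; Z[7]=0
i=8: fresh scan; Z[8]=0
i=9: fresh scan; Z[9]=0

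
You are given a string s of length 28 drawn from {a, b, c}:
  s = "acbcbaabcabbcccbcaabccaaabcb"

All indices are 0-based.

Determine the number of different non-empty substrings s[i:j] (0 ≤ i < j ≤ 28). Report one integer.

rank | idx | suffix
   0 |  22 | aaabcb
   1 |   5 | aabcabbcccbcaabccaaabcb
   2 |  23 | aabcb
   3 |  17 | aabccaaabcb
   4 |   9 | abbcccbcaabccaaabcb
   5 |   6 | abcabbcccbcaabccaaabcb
   6 |  24 | abcb
   7 |  18 | abccaaabcb
   8 |   0 | acbcbaabcabbcccbcaabccaaabcb
   9 |  27 | b
  10 |   4 | baabcabbcccbcaabccaaabcb
  11 |  10 | bbcccbcaabccaaabcb
  12 |  15 | bcaabccaaabcb
  13 |   7 | bcabbcccbcaabccaaabcb
  14 |  25 | bcb
  15 |   2 | bcbaabcabbcccbcaabccaaabcb
  16 |  19 | bccaaabcb
  17 |  11 | bcccbcaabccaaabcb
  18 |  21 | caaabcb
  19 |  16 | caabccaaabcb
  20 |   8 | cabbcccbcaabccaaabcb
  21 |  26 | cb
  22 |   3 | cbaabcabbcccbcaabccaaabcb
  23 |  14 | cbcaabccaaabcb
  24 |   1 | cbcbaabcabbcccbcaabccaaabcb
  25 |  20 | ccaaabcb
  26 |  13 | ccbcaabccaaabcb
  27 |  12 | cccbcaabccaaabcb

SA = [22, 5, 23, 17, 9, 6, 24, 18, 0, 27, 4, 10, 15, 7, 25, 2, 19, 11, 21, 16, 8, 26, 3, 14, 1, 20, 13, 12]
[i] adj suffixes → lcp
  [1] 22/5 → 2 ('aa')
  [2] 5/23 → 4 ('aabc')
  [3] 23/17 → 4 ('aabc')
  [4] 17/9 → 1 ('a')
  [5] 9/6 → 2 ('ab')
  [6] 6/24 → 3 ('abc')
  [7] 24/18 → 3 ('abc')
  [8] 18/0 → 1 ('a')
  [9] 0/27 → 0 ('')
  [10] 27/4 → 1 ('b')
  [11] 4/10 → 1 ('b')
  [12] 10/15 → 1 ('b')
  [13] 15/7 → 3 ('bca')
  [14] 7/25 → 2 ('bc')
  [15] 25/2 → 3 ('bcb')
  [16] 2/19 → 2 ('bc')
  [17] 19/11 → 3 ('bcc')
  [18] 11/21 → 0 ('')
  [19] 21/16 → 3 ('caa')
  [20] 16/8 → 2 ('ca')
  [21] 8/26 → 1 ('c')
  [22] 26/3 → 2 ('cb')
  [23] 3/14 → 2 ('cb')
  [24] 14/1 → 3 ('cbc')
  [25] 1/20 → 1 ('c')
  [26] 20/13 → 2 ('cc')
  [27] 13/12 → 2 ('cc')

n(n+1)/2 = 28·29/2 = 406
Σ LCP = 0 + 2 + 4 + 4 + 1 + 2 + 3 + 3 + 1 + 0 + 1 + 1 + 1 + 3 + 2 + 3 + 2 + 3 + 0 + 3 + 2 + 1 + 2 + 2 + 3 + 1 + 2 + 2 = 54
distinct = 406 − 54 = 352

352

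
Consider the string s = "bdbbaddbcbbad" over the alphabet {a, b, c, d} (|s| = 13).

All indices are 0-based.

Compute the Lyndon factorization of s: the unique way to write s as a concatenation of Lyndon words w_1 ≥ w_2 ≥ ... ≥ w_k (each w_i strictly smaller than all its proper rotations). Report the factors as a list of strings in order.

["bd", "b", "b", "addbcbb", "ad"]

emit factor 1: 'bd' (i=0, period=2)
emit factor 2: 'b' (i=2, period=1)
emit factor 3: 'b' (i=3, period=1)
emit factor 4: 'addbcbb' (i=4, period=7)
emit factor 5: 'ad' (i=11, period=2)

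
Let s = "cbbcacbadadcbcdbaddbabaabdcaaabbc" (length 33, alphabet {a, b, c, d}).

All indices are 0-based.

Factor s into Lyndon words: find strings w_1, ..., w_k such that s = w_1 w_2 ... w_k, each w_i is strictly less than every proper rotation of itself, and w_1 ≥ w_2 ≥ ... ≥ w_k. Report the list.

emit factor 1: 'c' (i=0, period=1)
emit factor 2: 'bbc' (i=1, period=3)
emit factor 3: 'acbadadcbcdbaddb' (i=4, period=16)
emit factor 4: 'ab' (i=20, period=2)
emit factor 5: 'aabdc' (i=22, period=5)
emit factor 6: 'aaabbc' (i=27, period=6)

["c", "bbc", "acbadadcbcdbaddb", "ab", "aabdc", "aaabbc"]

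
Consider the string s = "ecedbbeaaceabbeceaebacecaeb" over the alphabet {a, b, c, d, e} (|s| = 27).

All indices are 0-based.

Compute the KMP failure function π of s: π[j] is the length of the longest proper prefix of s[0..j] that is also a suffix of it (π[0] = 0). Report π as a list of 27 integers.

π[0] = 0
j=1 s[j]='c': π[1]=0 (border '')
j=2 s[j]='e': π[2]=1 (border 'e')
j=3 s[j]='d': k: 1→0; π[3]=0 (border '')
j=4 s[j]='b': π[4]=0 (border '')
j=5 s[j]='b': π[5]=0 (border '')
j=6 s[j]='e': π[6]=1 (border 'e')
j=7 s[j]='a': k: 1→0; π[7]=0 (border '')
j=8 s[j]='a': π[8]=0 (border '')
j=9 s[j]='c': π[9]=0 (border '')
j=10 s[j]='e': π[10]=1 (border 'e')
j=11 s[j]='a': k: 1→0; π[11]=0 (border '')
j=12 s[j]='b': π[12]=0 (border '')
j=13 s[j]='b': π[13]=0 (border '')
j=14 s[j]='e': π[14]=1 (border 'e')
j=15 s[j]='c': π[15]=2 (border 'ec')
j=16 s[j]='e': π[16]=3 (border 'ece')
j=17 s[j]='a': k: 3→1→0; π[17]=0 (border '')
j=18 s[j]='e': π[18]=1 (border 'e')
j=19 s[j]='b': k: 1→0; π[19]=0 (border '')
j=20 s[j]='a': π[20]=0 (border '')
j=21 s[j]='c': π[21]=0 (border '')
j=22 s[j]='e': π[22]=1 (border 'e')
j=23 s[j]='c': π[23]=2 (border 'ec')
j=24 s[j]='a': k: 2→0; π[24]=0 (border '')
j=25 s[j]='e': π[25]=1 (border 'e')
j=26 s[j]='b': k: 1→0; π[26]=0 (border '')

[0, 0, 1, 0, 0, 0, 1, 0, 0, 0, 1, 0, 0, 0, 1, 2, 3, 0, 1, 0, 0, 0, 1, 2, 0, 1, 0]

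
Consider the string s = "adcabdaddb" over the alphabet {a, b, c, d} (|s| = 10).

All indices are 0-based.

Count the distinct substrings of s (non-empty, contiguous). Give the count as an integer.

48

rank→(start, suffix):
  0 → (3, 'abdaddb')
  1 → (0, 'adcabdaddb')
  2 → (6, 'addb')
  3 → (9, 'b')
  4 → (4, 'bdaddb')
  5 → (2, 'cabdaddb')
  6 → (5, 'daddb')
  7 → (8, 'db')
  8 → (1, 'dcabdaddb')
  9 → (7, 'ddb')

SA = [3, 0, 6, 9, 4, 2, 5, 8, 1, 7]
i: (SA[i-1],SA[i]) lcp shared
  1: (3,0) 1 'a'
  2: (0,6) 2 'ad'
  3: (6,9) 0 ''
  4: (9,4) 1 'b'
  5: (4,2) 0 ''
  6: (2,5) 0 ''
  7: (5,8) 1 'd'
  8: (8,1) 1 'd'
  9: (1,7) 1 'd'

n(n+1)/2 = 10·11/2 = 55
Σ LCP = 0 + 1 + 2 + 0 + 1 + 0 + 0 + 1 + 1 + 1 = 7
distinct = 55 − 7 = 48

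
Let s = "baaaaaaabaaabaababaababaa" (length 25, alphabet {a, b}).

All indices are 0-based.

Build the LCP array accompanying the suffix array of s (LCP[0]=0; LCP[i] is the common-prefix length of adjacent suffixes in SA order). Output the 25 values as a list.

[0, 1, 2, 6, 5, 4, 3, 6, 2, 5, 4, 7, 1, 4, 4, 9, 3, 6, 0, 3, 4, 3, 8, 2, 5]

rank→(start, suffix):
  0 → (24, 'a')
  1 → (23, 'aa')
  2 → (1, 'aaaaaaabaaabaababaababaa')
  3 → (2, 'aaaaaabaaabaababaababaa')
  4 → (3, 'aaaaabaaabaababaababaa')
  5 → (4, 'aaaabaaabaababaababaa')
  6 → (5, 'aaabaaabaababaababaa')
  7 → (9, 'aaabaababaababaa')
  8 → (6, 'aabaaabaababaababaa')
  9 → (10, 'aabaababaababaa')
  10 → (18, 'aababaa')
  11 → (13, 'aababaababaa')
  12 → (21, 'abaa')
  13 → (7, 'abaaabaababaababaa')
  14 → (16, 'abaababaa')
  15 → (11, 'abaababaababaa')
  16 → (19, 'ababaa')
  17 → (14, 'ababaababaa')
  18 → (22, 'baa')
  19 → (0, 'baaaaaaabaaabaababaababaa')
  20 → (8, 'baaabaababaababaa')
  21 → (17, 'baababaa')
  22 → (12, 'baababaababaa')
  23 → (20, 'babaa')
  24 → (15, 'babaababaa')

SA = [24, 23, 1, 2, 3, 4, 5, 9, 6, 10, 18, 13, 21, 7, 16, 11, 19, 14, 22, 0, 8, 17, 12, 20, 15]
i: (SA[i-1],SA[i]) lcp shared
  1: (24,23) 1 'a'
  2: (23,1) 2 'aa'
  3: (1,2) 6 'aaaaaa'
  4: (2,3) 5 'aaaaa'
  5: (3,4) 4 'aaaa'
  6: (4,5) 3 'aaa'
  7: (5,9) 6 'aaabaa'
  8: (9,6) 2 'aa'
  9: (6,10) 5 'aabaa'
  10: (10,18) 4 'aaba'
  11: (18,13) 7 'aababaa'
  12: (13,21) 1 'a'
  13: (21,7) 4 'abaa'
  14: (7,16) 4 'abaa'
  15: (16,11) 9 'abaababaa'
  16: (11,19) 3 'aba'
  17: (19,14) 6 'ababaa'
  18: (14,22) 0 ''
  19: (22,0) 3 'baa'
  20: (0,8) 4 'baaa'
  21: (8,17) 3 'baa'
  22: (17,12) 8 'baababaa'
  23: (12,20) 2 'ba'
  24: (20,15) 5 'babaa'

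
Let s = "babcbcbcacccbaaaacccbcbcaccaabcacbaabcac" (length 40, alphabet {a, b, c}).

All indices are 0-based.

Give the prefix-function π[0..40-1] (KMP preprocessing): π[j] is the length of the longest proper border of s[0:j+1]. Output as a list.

[0, 0, 1, 0, 1, 0, 1, 0, 0, 0, 0, 0, 1, 2, 0, 0, 0, 0, 0, 0, 1, 0, 1, 0, 0, 0, 0, 0, 0, 1, 0, 0, 0, 1, 2, 0, 1, 0, 0, 0]

π[0] = 0
j=1 s[j]='a': π[1]=0 (border '')
j=2 s[j]='b': π[2]=1 (border 'b')
j=3 s[j]='c': k: 1→0; π[3]=0 (border '')
j=4 s[j]='b': π[4]=1 (border 'b')
j=5 s[j]='c': k: 1→0; π[5]=0 (border '')
j=6 s[j]='b': π[6]=1 (border 'b')
j=7 s[j]='c': k: 1→0; π[7]=0 (border '')
j=8 s[j]='a': π[8]=0 (border '')
j=9 s[j]='c': π[9]=0 (border '')
j=10 s[j]='c': π[10]=0 (border '')
j=11 s[j]='c': π[11]=0 (border '')
j=12 s[j]='b': π[12]=1 (border 'b')
j=13 s[j]='a': π[13]=2 (border 'ba')
j=14 s[j]='a': k: 2→0; π[14]=0 (border '')
j=15 s[j]='a': π[15]=0 (border '')
j=16 s[j]='a': π[16]=0 (border '')
j=17 s[j]='c': π[17]=0 (border '')
j=18 s[j]='c': π[18]=0 (border '')
j=19 s[j]='c': π[19]=0 (border '')
j=20 s[j]='b': π[20]=1 (border 'b')
j=21 s[j]='c': k: 1→0; π[21]=0 (border '')
j=22 s[j]='b': π[22]=1 (border 'b')
j=23 s[j]='c': k: 1→0; π[23]=0 (border '')
j=24 s[j]='a': π[24]=0 (border '')
j=25 s[j]='c': π[25]=0 (border '')
j=26 s[j]='c': π[26]=0 (border '')
j=27 s[j]='a': π[27]=0 (border '')
j=28 s[j]='a': π[28]=0 (border '')
j=29 s[j]='b': π[29]=1 (border 'b')
j=30 s[j]='c': k: 1→0; π[30]=0 (border '')
j=31 s[j]='a': π[31]=0 (border '')
j=32 s[j]='c': π[32]=0 (border '')
j=33 s[j]='b': π[33]=1 (border 'b')
j=34 s[j]='a': π[34]=2 (border 'ba')
j=35 s[j]='a': k: 2→0; π[35]=0 (border '')
j=36 s[j]='b': π[36]=1 (border 'b')
j=37 s[j]='c': k: 1→0; π[37]=0 (border '')
j=38 s[j]='a': π[38]=0 (border '')
j=39 s[j]='c': π[39]=0 (border '')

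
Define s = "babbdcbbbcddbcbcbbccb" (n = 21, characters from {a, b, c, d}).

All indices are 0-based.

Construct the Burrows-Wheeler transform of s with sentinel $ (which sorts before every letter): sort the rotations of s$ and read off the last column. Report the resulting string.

rank  rotation                last
    0  $babbdcbbbcddbcbcbbccb  b
    1  abbdcbbbcddbcbcbbccb$b  b
    2  b$babbdcbbbcddbcbcbbcc  c
    3  babbdcbbbcddbcbcbbccb$  $
    4  bbbcddbcbcbbccb$babbdc  c
    5  bbccb$babbdcbbbcddbcbc  c
    6  bbcddbcbcbbccb$babbdcb  b
    7  bbdcbbbcddbcbcbbccb$ba  a
    8  bcbbccb$babbdcbbbcddbc  c
    9  bcbcbbccb$babbdcbbbcdd  d
   10  bccb$babbdcbbbcddbcbcb  b
   11  bcddbcbcbbccb$babbdcbb  b
   12  bdcbbbcddbcbcbbccb$bab  b
   13  cb$babbdcbbbcddbcbcbbc  c
   14  cbbbcddbcbcbbccb$babbd  d
   15  cbbccb$babbdcbbbcddbcb  b
   16  cbcbbccb$babbdcbbbcddb  b
   17  ccb$babbdcbbbcddbcbcbb  b
   18  cddbcbcbbccb$babbdcbbb  b
   19  dbcbcbbccb$babbdcbbbcd  d
   20  dcbbbcddbcbcbbccb$babb  b
   21  ddbcbcbbccb$babbdcbbbc  c

bbc$ccbacdbbbcdbbbbdbc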